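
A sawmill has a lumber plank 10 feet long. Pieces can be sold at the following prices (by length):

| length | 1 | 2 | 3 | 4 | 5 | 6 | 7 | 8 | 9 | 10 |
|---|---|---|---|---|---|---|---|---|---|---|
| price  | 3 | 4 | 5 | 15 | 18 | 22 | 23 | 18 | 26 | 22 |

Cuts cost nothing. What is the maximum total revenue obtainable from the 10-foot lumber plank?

Let R[k] be the best obtainable value from length k. For each k, try every first piece i and keep the best of price[i] + R[k−i].
R[1] = 3
R[2] = 6  (first piece 1, then R[1]=3)
R[3] = 9  (first piece 1, then R[2]=6)
R[4] = 15
R[5] = 18  (first piece 1, then R[4]=15)
R[6] = 22
R[7] = 25  (first piece 1, then R[6]=22)
R[8] = 30  (first piece 4, then R[4]=15)
R[9] = 33  (first piece 1, then R[8]=30)
R[10] = 37  (first piece 4, then R[6]=22)
One optimal cutting: 6 + 4 → $22 + $15 = $37.

37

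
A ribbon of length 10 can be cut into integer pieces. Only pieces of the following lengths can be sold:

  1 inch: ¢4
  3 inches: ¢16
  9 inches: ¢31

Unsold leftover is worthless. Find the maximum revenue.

Build f[k] bottom-up: f[k] = max over allowed piece i of (p[i] + f[k−i]).
f[1] = 4
f[2] = 8  (first piece 1, then f[1]=4)
f[3] = 16
f[4] = 20  (first piece 1, then f[3]=16)
f[5] = 24  (first piece 1, then f[4]=20)
f[6] = 32  (first piece 3, then f[3]=16)
f[7] = 36  (first piece 1, then f[6]=32)
f[8] = 40  (first piece 1, then f[7]=36)
f[9] = 48  (first piece 3, then f[6]=32)
f[10] = 52  (first piece 1, then f[9]=48)
One optimal cutting: 3 + 3 + 3 + 1 → ¢52.

52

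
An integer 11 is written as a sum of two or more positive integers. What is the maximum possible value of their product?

54

Let m[k] be the best product for length k (with at least one cut). For each first piece i, the rest contributes max(k−i, m[k−i]).
m[2] = 1·max(1,0) = 1·1 = 1
m[3] = max(1·2, 2·1) = 2
m[4] = max(1·3, 2·2, 3·1) = 4
m[5] = max(1·4, 2·3, 3·2, 4·1) = 6
m[6] = max(1·6, 2·4, 3·3, 4·2, 5·1) = 9
m[7] = max(1·9, 2·6, 3·4, 4·3, 5·2, 6·1) = 12
m[8] = max(1·12, 2·9, 3·6, …, 6·2, 7·1) = 18
m[9] = max(1·18, 2·12, 3·9, …, 7·2, 8·1) = 27
m[10] = max(1·27, 2·18, 3·12, …, 8·2, 9·1) = 36
m[11] = max(1·36, 2·27, 3·18, …, 9·2, 10·1) = 54
One optimal split: 3 + 3 + 3 + 2; product 3·3·3·2 = 54.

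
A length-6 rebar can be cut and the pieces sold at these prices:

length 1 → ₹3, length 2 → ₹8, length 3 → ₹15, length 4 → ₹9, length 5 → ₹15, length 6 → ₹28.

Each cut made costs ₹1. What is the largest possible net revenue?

29

Let v[k] be the best obtainable value from length k. For each k, try every first piece i and keep the best of price[i] + v[k−i] minus the 1 cut fee when i<k.
v[1] = 3
v[2] = max(3+3-1, 8+0) = 8
v[3] = max(3+8-1, 8+3-1, 15+0) = 15
v[4] = max(3+15-1, 8+8-1, 15+3-1, 9+0) = 17
v[5] = max(3+17-1, 8+15-1, 15+8-1, 9+3-1, 15+0) = 22
v[6] = max(3+22-1, 8+17-1, 15+15-1, 9+8-1, 15+3-1, 28+0) = 29
One optimal plan: pieces 3 + 3 (1 cut) → ₹30 − ₹1 = ₹29.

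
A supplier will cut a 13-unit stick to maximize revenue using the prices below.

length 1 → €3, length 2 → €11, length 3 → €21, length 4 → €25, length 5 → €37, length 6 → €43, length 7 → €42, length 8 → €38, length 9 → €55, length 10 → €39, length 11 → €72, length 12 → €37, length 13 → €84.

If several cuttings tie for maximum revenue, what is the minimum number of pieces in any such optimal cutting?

3

Let r[k] be the best obtainable value from length k. For each k, try every first piece i and keep the best of price[i] + r[k−i].
r[1] = 3
r[2] = max(3+3, 11+0) = 11
r[3] = max(3+11, 11+3, 21+0) = 21
r[4] = max(3+21, 11+11, 21+3, 25+0) = 25
r[5] = max(3+25, 11+21, 21+11, 25+3, 37+0) = 37
r[6] = max(3+37, 11+25, 21+21, 25+11, 37+3, 43+0) = 43
r[7] = max(3+43, 11+37, 21+25, …, 43+3, 42+0) = 48
r[8] = max(3+48, 11+43, 21+37, …, 42+3, 38+0) = 58
r[9] = max(3+58, 11+48, 21+43, …, 38+3, 55+0) = 64
r[10] = max(3+64, 11+58, 21+48, …, 55+3, 39+0) = 74
r[11] = max(3+74, 11+64, 21+58, …, 39+3, 72+0) = 80
r[12] = max(3+80, 11+74, 21+64, …, 72+3, 37+0) = 86
r[13] = max(3+86, 11+80, 21+74, …, 37+3, 84+0) = 95
Maximum revenue is €95.
Now minimize piece count subject to staying optimal: for each k, pieces[k] = 1 + min over i with p[i]+r[k−i]=r[k] of pieces[k−i].
pieces[10] = 2
pieces[11] = 2
pieces[12] = 2
pieces[13] = 3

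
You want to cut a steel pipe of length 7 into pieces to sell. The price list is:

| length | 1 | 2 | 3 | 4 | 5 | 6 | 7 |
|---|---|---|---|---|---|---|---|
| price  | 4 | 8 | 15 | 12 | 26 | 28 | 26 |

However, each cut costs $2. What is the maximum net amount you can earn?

32

Build net[k] bottom-up: net[k] = max over allowed piece i of (p[i] + net[k−i]) − 2 per cut.
net[1] = 4
net[2] = max(4+4-2, 8+0) = 8
net[3] = max(4+8-2, 8+4-2, 15+0) = 15
net[4] = max(4+15-2, 8+8-2, 15+4-2, 12+0) = 17
net[5] = max(4+17-2, 8+15-2, 15+8-2, 12+4-2, 26+0) = 26
net[6] = max(4+26-2, 8+17-2, 15+15-2, 12+8-2, 26+4-2, 28+0) = 28
net[7] = max(4+28-2, 8+26-2, 15+17-2, …, 28+4-2, 26+0) = 32
One optimal plan: pieces 5 + 2 (1 cut) → $34 − $2 = $32.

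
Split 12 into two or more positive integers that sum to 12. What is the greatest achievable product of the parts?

81

Define m[k] = max over 1≤i<k of i · max(k−i, m[k−i]); the inner max lets the remainder stay uncut if that's better.
m[2] = 1·max(1,0) = 1·1 = 1
m[3] = max(1·2, 2·1) = 2
m[4] = max(1·3, 2·2, 3·1) = 4
m[5] = max(1·4, 2·3, 3·2, 4·1) = 6
m[6] = max(1·6, 2·4, 3·3, 4·2, 5·1) = 9
m[7] = max(1·9, 2·6, 3·4, 4·3, 5·2, 6·1) = 12
m[8] = max(1·12, 2·9, 3·6, …, 6·2, 7·1) = 18
m[9] = max(1·18, 2·12, 3·9, …, 7·2, 8·1) = 27
m[10] = max(1·27, 2·18, 3·12, …, 8·2, 9·1) = 36
m[11] = max(1·36, 2·27, 3·18, …, 9·2, 10·1) = 54
m[12] = max(1·54, 2·36, 3·27, …, 10·2, 11·1) = 81
One optimal split: 3 + 3 + 3 + 3; product 3·3·3·3 = 81.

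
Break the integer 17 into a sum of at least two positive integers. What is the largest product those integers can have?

486

Fill prod[k] for k=2..17: at each k try every first piece i and multiply by the better of (k−i) uncut or prod[k−i].
prod[2] = 1*max(1,0) = 1*1 = 1
prod[3] = 1*max(2,1) = 1*2 = 2
prod[4] = 2*max(2,1) = 2*2 = 4
prod[5] = 2*max(3,2) = 2*3 = 6
prod[6] = 3*max(3,2) = 3*3 = 9
prod[7] = 2*max(5,6) = 2*6 = 12
prod[8] = 2*max(6,9) = 2*9 = 18
prod[9] = 3*max(6,9) = 3*9 = 27
prod[10] = 2*max(8,18) = 2*18 = 36
prod[11] = 2*max(9,27) = 2*27 = 54
prod[12] = 3*max(9,27) = 3*27 = 81
prod[13] = 2*max(11,54) = 2*54 = 108
prod[14] = 2*max(12,81) = 2*81 = 162
prod[15] = 3*max(12,81) = 3*81 = 243
prod[16] = 2*max(14,162) = 2*162 = 324
prod[17] = 2*max(15,243) = 2*243 = 486
One optimal split: 3 + 3 + 3 + 3 + 3 + 2; product 3*3*3*3*3*2 = 486.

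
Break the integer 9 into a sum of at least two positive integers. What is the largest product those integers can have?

27

Let P[k] be the best product for length k (with at least one cut). For each first piece i, the rest contributes max(k−i, P[k−i]).
P[2] = 1·max(1,0) = 1·1 = 1
P[3] = max(1·2, 2·1) = 2
P[4] = max(1·3, 2·2, 3·1) = 4
P[5] = max(1·4, 2·3, 3·2, 4·1) = 6
P[6] = max(1·6, 2·4, 3·3, 4·2, 5·1) = 9
P[7] = max(1·9, 2·6, 3·4, 4·3, 5·2, 6·1) = 12
P[8] = max(1·12, 2·9, 3·6, …, 6·2, 7·1) = 18
P[9] = max(1·18, 2·12, 3·9, …, 7·2, 8·1) = 27
One optimal split: 3 + 3 + 3; product 3·3·3 = 27.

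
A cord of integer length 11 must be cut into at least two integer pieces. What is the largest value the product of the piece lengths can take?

Let P[k] be the best product for length k (with at least one cut). For each first piece i, the rest contributes max(k−i, P[k−i]).
Small cases: P[2]=1, P[3]=2, P[4]=4, P[5]=6.
P[6] = 3*max(3,2) = 3*3 = 9
P[7] = 2*max(5,6) = 2*6 = 12
P[8] = 2*max(6,9) = 2*9 = 18
P[9] = 3*max(6,9) = 3*9 = 27
P[10] = 2*max(8,18) = 2*18 = 36
P[11] = 2*max(9,27) = 2*27 = 54
One optimal split: 3 + 3 + 3 + 2; product 3*3*3*2 = 54.

54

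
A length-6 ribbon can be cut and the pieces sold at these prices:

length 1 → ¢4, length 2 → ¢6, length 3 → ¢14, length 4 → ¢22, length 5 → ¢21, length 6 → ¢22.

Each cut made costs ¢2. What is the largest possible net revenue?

Consider every possible first cut. v[k] is the best of p[i]+v[k−i] over all sellable i≤k, charging 2 whenever i<k.
v[1] = 4
v[2] = max(4+4-2, 6+0) = 6
v[3] = max(4+6-2, 6+4-2, 14+0) = 14
v[4] = max(4+14-2, 6+6-2, 14+4-2, 22+0) = 22
v[5] = max(4+22-2, 6+14-2, 14+6-2, 22+4-2, 21+0) = 24
v[6] = max(4+24-2, 6+22-2, 14+14-2, 22+6-2, 21+4-2, 22+0) = 26
One optimal plan: pieces 4 + 1 + 1 (2 cuts) → ¢30 − ¢4 = ¢26.

26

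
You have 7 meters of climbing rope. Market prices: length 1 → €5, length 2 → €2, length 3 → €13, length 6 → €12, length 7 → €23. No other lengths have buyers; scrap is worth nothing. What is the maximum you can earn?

35

Build best[k] bottom-up: best[k] = max over allowed piece i of (p[i] + best[k−i]).
best[1] = 5
best[2] = max(5+5, 2+0) = 10
best[3] = max(5+10, 2+5, 13+0) = 15
best[4] = max(5+15, 2+10, 13+5) = 20
best[5] = max(5+20, 2+15, 13+10) = 25
best[6] = max(5+25, 2+20, 13+15, 12+0) = 30
best[7] = max(5+30, 2+25, 13+20, 12+5, 23+0) = 35
One optimal cutting: 1 + 1 + 1 + 1 + 1 + 1 + 1 → €35.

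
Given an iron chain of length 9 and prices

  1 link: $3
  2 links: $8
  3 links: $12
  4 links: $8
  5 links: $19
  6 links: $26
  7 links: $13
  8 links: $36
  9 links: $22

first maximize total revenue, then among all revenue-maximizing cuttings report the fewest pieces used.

2

Consider every possible first cut. r[k] is the best of p[i]+r[k−i] over all sellable i≤k.
r[1] = 3
r[2] = 8
r[3] = 12
r[4] = 16  (first piece 2, then r[2]=8)
r[5] = 20  (first piece 2, then r[3]=12)
r[6] = 26
r[7] = 29  (first piece 1, then r[6]=26)
r[8] = 36
r[9] = 39  (first piece 1, then r[8]=36)
Maximum revenue is $39.
Now minimize piece count subject to staying optimal: for each k, pieces[k] = 1 + min over i with p[i]+r[k−i]=r[k] of pieces[k−i].
pieces[6] = 1
pieces[7] = 2
pieces[8] = 1
pieces[9] = 2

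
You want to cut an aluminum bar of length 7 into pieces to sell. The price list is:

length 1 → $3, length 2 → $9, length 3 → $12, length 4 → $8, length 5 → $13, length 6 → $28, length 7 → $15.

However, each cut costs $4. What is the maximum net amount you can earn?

27

Consider every possible first cut. net[k] is the best of p[i]+net[k−i] over all sellable i≤k, charging 4 whenever i<k.
net[1] = 3
net[2] = 9
net[3] = 12
net[4] = 14  (first piece 2, then net[2]=9)
net[5] = 17  (first piece 2, then net[3]=12)
net[6] = 28
net[7] = 27  (first piece 1, then net[6]=28)
One optimal plan: pieces 6 + 1 (1 cut) → $31 − $4 = $27.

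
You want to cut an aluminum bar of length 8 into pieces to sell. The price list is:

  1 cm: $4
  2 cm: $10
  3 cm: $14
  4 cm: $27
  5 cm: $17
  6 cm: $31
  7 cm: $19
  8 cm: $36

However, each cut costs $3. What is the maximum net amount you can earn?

51

Consider every possible first cut. v[k] is the best of p[i]+v[k−i] over all sellable i≤k, charging 3 whenever i<k.
v[1] = 4
v[2] = max(4+4-3, 10+0) = 10
v[3] = max(4+10-3, 10+4-3, 14+0) = 14
v[4] = max(4+14-3, 10+10-3, 14+4-3, 27+0) = 27
v[5] = max(4+27-3, 10+14-3, 14+10-3, 27+4-3, 17+0) = 28
v[6] = max(4+28-3, 10+27-3, 14+14-3, 27+10-3, 17+4-3, 31+0) = 34
v[7] = max(4+34-3, 10+28-3, 14+27-3, …, 31+4-3, 19+0) = 38
v[8] = max(4+38-3, 10+34-3, 14+28-3, …, 19+4-3, 36+0) = 51
One optimal plan: pieces 4 + 4 (1 cut) → $54 − $3 = $51.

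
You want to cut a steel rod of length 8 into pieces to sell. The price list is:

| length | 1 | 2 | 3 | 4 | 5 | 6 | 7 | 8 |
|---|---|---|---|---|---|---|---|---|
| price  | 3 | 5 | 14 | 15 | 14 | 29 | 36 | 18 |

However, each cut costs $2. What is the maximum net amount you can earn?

Build v[k] bottom-up: v[k] = max over allowed piece i of (p[i] + v[k−i]) − 2 per cut.
v[1] = 3
v[2] = 5
v[3] = 14
v[4] = 15  (first piece 1, then v[3]=14)
v[5] = 17  (first piece 2, then v[3]=14)
v[6] = 29
v[7] = 36
v[8] = 37  (first piece 1, then v[7]=36)
One optimal plan: pieces 7 + 1 (1 cut) → $39 − $2 = $37.

37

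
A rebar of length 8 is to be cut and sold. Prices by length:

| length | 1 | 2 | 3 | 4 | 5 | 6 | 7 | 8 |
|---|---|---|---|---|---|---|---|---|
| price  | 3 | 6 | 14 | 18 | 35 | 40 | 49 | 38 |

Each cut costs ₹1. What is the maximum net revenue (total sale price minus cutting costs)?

51

Build r[k] bottom-up: r[k] = max over allowed piece i of (p[i] + r[k−i]) − 1 per cut.
r[1] = 3
r[2] = 6
r[3] = 14
r[4] = 18
r[5] = 35
r[6] = 40
r[7] = 49
r[8] = 51  (first piece 1, then r[7]=49)
One optimal plan: pieces 7 + 1 (1 cut) → ₹52 − ₹1 = ₹51.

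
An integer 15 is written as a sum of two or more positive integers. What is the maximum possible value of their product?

243

Let m[k] be the best product for length k (with at least one cut). For each first piece i, the rest contributes max(k−i, m[k−i]).
m[2] = 1*max(1,0) = 1*1 = 1
m[3] = max(1*2, 2*1) = 2
m[4] = max(1*3, 2*2, 3*1) = 4
m[5] = max(1*4, 2*3, 3*2, 4*1) = 6
m[6] = max(1*6, 2*4, 3*3, 4*2, 5*1) = 9
m[7] = max(1*9, 2*6, 3*4, 4*3, 5*2, 6*1) = 12
m[8] = max(1*12, 2*9, 3*6, …, 6*2, 7*1) = 18
m[9] = max(1*18, 2*12, 3*9, …, 7*2, 8*1) = 27
m[10] = max(1*27, 2*18, 3*12, …, 8*2, 9*1) = 36
m[11] = max(1*36, 2*27, 3*18, …, 9*2, 10*1) = 54
m[12] = max(1*54, 2*36, 3*27, …, 10*2, 11*1) = 81
m[13] = max(1*81, 2*54, 3*36, …, 11*2, 12*1) = 108
m[14] = max(1*108, 2*81, 3*54, …, 12*2, 13*1) = 162
m[15] = max(1*162, 2*108, 3*81, …, 13*2, 14*1) = 243
One optimal split: 3 + 3 + 3 + 3 + 3; product 3*3*3*3*3 = 243.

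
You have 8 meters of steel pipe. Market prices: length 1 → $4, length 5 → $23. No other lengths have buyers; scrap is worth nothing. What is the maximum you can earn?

35

Build r[k] bottom-up: r[k] = max over allowed piece i of (p[i] + r[k−i]).
r[1] = 4
r[2] = 8  (first piece 1, then r[1]=4)
r[3] = 12  (first piece 1, then r[2]=8)
r[4] = 16  (first piece 1, then r[3]=12)
r[5] = max(4+16, 23+0) = 23
r[6] = max(4+23, 23+4) = 27
r[7] = max(4+27, 23+8) = 31
r[8] = max(4+31, 23+12) = 35
One optimal cutting: 5 + 1 + 1 + 1 → $35.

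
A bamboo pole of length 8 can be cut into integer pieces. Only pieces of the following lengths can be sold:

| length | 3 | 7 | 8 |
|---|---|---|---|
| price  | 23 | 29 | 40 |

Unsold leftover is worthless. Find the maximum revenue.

46

Consider every possible first cut. r[k] is the best of p[i]+r[k−i] over all sellable i≤k.
r[1] = 0
r[2] = 0
r[3] = 23
r[4] = 23
r[5] = 23
r[6] = 46  (first piece 3, then r[3]=23)
r[7] = 46
r[8] = 46
One optimal cutting: pieces 3 + 3 with 2 feet of scrap → $46.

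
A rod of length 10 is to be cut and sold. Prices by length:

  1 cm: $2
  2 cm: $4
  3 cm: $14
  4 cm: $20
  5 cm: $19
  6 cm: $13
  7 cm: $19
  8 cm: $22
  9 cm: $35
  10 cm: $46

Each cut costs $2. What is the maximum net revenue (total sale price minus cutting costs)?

Consider every possible first cut. r[k] is the best of p[i]+r[k−i] over all sellable i≤k, charging 2 whenever i<k.
r[1] = 2
r[2] = max(2+2-2, 4+0) = 4
r[3] = max(2+4-2, 4+2-2, 14+0) = 14
r[4] = max(2+14-2, 4+4-2, 14+2-2, 20+0) = 20
r[5] = max(2+20-2, 4+14-2, 14+4-2, 20+2-2, 19+0) = 20
r[6] = max(2+20-2, 4+20-2, 14+14-2, 20+4-2, 19+2-2, 13+0) = 26
r[7] = max(2+26-2, 4+20-2, 14+20-2, …, 13+2-2, 19+0) = 32
r[8] = max(2+32-2, 4+26-2, 14+20-2, …, 19+2-2, 22+0) = 38
r[9] = max(2+38-2, 4+32-2, 14+26-2, …, 22+2-2, 35+0) = 38
r[10] = max(2+38-2, 4+38-2, 14+32-2, …, 35+2-2, 46+0) = 46
Best is to make no cuts and sell whole for $46.

46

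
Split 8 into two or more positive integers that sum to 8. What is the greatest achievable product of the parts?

Let P[k] be the best product for length k (with at least one cut). For each first piece i, the rest contributes max(k−i, P[k−i]).
Small cases: P[2]=1.
P[3] = 1*max(2,1) = 1*2 = 2
P[4] = 2*max(2,1) = 2*2 = 4
P[5] = 2*max(3,2) = 2*3 = 6
P[6] = 3*max(3,2) = 3*3 = 9
P[7] = 2*max(5,6) = 2*6 = 12
P[8] = 2*max(6,9) = 2*9 = 18
One optimal split: 3 + 3 + 2; product 3*3*2 = 18.

18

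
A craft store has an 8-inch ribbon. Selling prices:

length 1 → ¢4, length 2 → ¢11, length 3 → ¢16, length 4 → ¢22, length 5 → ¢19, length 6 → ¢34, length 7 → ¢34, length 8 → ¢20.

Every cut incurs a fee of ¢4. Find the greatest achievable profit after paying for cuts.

41

Let v[k] be the best obtainable value from length k. For each k, try every first piece i and keep the best of price[i] + v[k−i] minus the 4 cut fee when i<k.
v[1] = 4
v[2] = max(4+4-4, 11+0) = 11
v[3] = max(4+11-4, 11+4-4, 16+0) = 16
v[4] = max(4+16-4, 11+11-4, 16+4-4, 22+0) = 22
v[5] = max(4+22-4, 11+16-4, 16+11-4, 22+4-4, 19+0) = 23
v[6] = max(4+23-4, 11+22-4, 16+16-4, 22+11-4, 19+4-4, 34+0) = 34
v[7] = max(4+34-4, 11+23-4, 16+22-4, …, 34+4-4, 34+0) = 34
v[8] = max(4+34-4, 11+34-4, 16+23-4, …, 34+4-4, 20+0) = 41
One optimal plan: pieces 6 + 2 (1 cut) → ¢45 − ¢4 = ¢41.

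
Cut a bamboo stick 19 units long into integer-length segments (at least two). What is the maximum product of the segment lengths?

972

Let g[k] be the best product for length k (with at least one cut). For each first piece i, the rest contributes max(k−i, g[k−i]).
g[2] = 1×max(1,0) = 1×1 = 1
g[3] = 1×max(2,1) = 1×2 = 2
g[4] = 2×max(2,1) = 2×2 = 4
g[5] = 2×max(3,2) = 2×3 = 6
g[6] = 3×max(3,2) = 3×3 = 9
g[7] = 2×max(5,6) = 2×6 = 12
g[8] = 2×max(6,9) = 2×9 = 18
g[9] = 3×max(6,9) = 3×9 = 27
g[10] = 2×max(8,18) = 2×18 = 36
g[11] = 2×max(9,27) = 2×27 = 54
g[12] = 3×max(9,27) = 3×27 = 81
g[13] = 2×max(11,54) = 2×54 = 108
g[14] = 2×max(12,81) = 2×81 = 162
g[15] = 3×max(12,81) = 3×81 = 243
g[16] = 2×max(14,162) = 2×162 = 324
g[17] = 2×max(15,243) = 2×243 = 486
g[18] = 3×max(15,243) = 3×243 = 729
g[19] = 2×max(17,486) = 2×486 = 972
One optimal split: 3 + 3 + 3 + 3 + 3 + 2 + 2; product 3×3×3×3×3×2×2 = 972.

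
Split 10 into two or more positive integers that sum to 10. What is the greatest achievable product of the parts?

Let P[k] be the best product for length k (with at least one cut). For each first piece i, the rest contributes max(k−i, P[k−i]).
P[2] = 1·max(1,0) = 1·1 = 1
P[3] = max(1·2, 2·1) = 2
P[4] = max(1·3, 2·2, 3·1) = 4
P[5] = max(1·4, 2·3, 3·2, 4·1) = 6
P[6] = max(1·6, 2·4, 3·3, 4·2, 5·1) = 9
P[7] = max(1·9, 2·6, 3·4, 4·3, 5·2, 6·1) = 12
P[8] = max(1·12, 2·9, 3·6, …, 6·2, 7·1) = 18
P[9] = max(1·18, 2·12, 3·9, …, 7·2, 8·1) = 27
P[10] = max(1·27, 2·18, 3·12, …, 8·2, 9·1) = 36
One optimal split: 3 + 3 + 2 + 2; product 3·3·2·2 = 36.

36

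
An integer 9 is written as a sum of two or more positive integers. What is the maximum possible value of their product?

Let g[k] be the best product for length k (with at least one cut). For each first piece i, the rest contributes max(k−i, g[k−i]).
Small cases: g[2]=1, g[3]=2.
g[4] = 2*max(2,1) = 2*2 = 4
g[5] = 2*max(3,2) = 2*3 = 6
g[6] = 3*max(3,2) = 3*3 = 9
g[7] = 2*max(5,6) = 2*6 = 12
g[8] = 2*max(6,9) = 2*9 = 18
g[9] = 3*max(6,9) = 3*9 = 27
One optimal split: 3 + 3 + 3; product 3*3*3 = 27.

27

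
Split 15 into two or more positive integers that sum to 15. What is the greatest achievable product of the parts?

243

Define P[k] = max over 1≤i<k of i · max(k−i, P[k−i]); the inner max lets the remainder stay uncut if that's better.
P[2] = 1*max(1,0) = 1*1 = 1
P[3] = max(1*2, 2*1) = 2
P[4] = max(1*3, 2*2, 3*1) = 4
P[5] = max(1*4, 2*3, 3*2, 4*1) = 6
P[6] = max(1*6, 2*4, 3*3, 4*2, 5*1) = 9
P[7] = max(1*9, 2*6, 3*4, 4*3, 5*2, 6*1) = 12
P[8] = max(1*12, 2*9, 3*6, …, 6*2, 7*1) = 18
P[9] = max(1*18, 2*12, 3*9, …, 7*2, 8*1) = 27
P[10] = max(1*27, 2*18, 3*12, …, 8*2, 9*1) = 36
P[11] = max(1*36, 2*27, 3*18, …, 9*2, 10*1) = 54
P[12] = max(1*54, 2*36, 3*27, …, 10*2, 11*1) = 81
P[13] = max(1*81, 2*54, 3*36, …, 11*2, 12*1) = 108
P[14] = max(1*108, 2*81, 3*54, …, 12*2, 13*1) = 162
P[15] = max(1*162, 2*108, 3*81, …, 13*2, 14*1) = 243
One optimal split: 3 + 3 + 3 + 3 + 3; product 3*3*3*3*3 = 243.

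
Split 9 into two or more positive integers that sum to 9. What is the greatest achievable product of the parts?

Let f[k] be the best product for length k (with at least one cut). For each first piece i, the rest contributes max(k−i, f[k−i]).
f[2] = 1·max(1,0) = 1·1 = 1
f[3] = max(1·2, 2·1) = 2
f[4] = max(1·3, 2·2, 3·1) = 4
f[5] = max(1·4, 2·3, 3·2, 4·1) = 6
f[6] = max(1·6, 2·4, 3·3, 4·2, 5·1) = 9
f[7] = max(1·9, 2·6, 3·4, 4·3, 5·2, 6·1) = 12
f[8] = max(1·12, 2·9, 3·6, …, 6·2, 7·1) = 18
f[9] = max(1·18, 2·12, 3·9, …, 7·2, 8·1) = 27
One optimal split: 3 + 3 + 3; product 3·3·3 = 27.

27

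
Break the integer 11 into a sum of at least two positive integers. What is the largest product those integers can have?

Define P[k] = max over 1≤i<k of i · max(k−i, P[k−i]); the inner max lets the remainder stay uncut if that's better.
P[2] = 1·max(1,0) = 1·1 = 1
P[3] = 1·max(2,1) = 1·2 = 2
P[4] = 2·max(2,1) = 2·2 = 4
P[5] = 2·max(3,2) = 2·3 = 6
P[6] = 3·max(3,2) = 3·3 = 9
P[7] = 2·max(5,6) = 2·6 = 12
P[8] = 2·max(6,9) = 2·9 = 18
P[9] = 3·max(6,9) = 3·9 = 27
P[10] = 2·max(8,18) = 2·18 = 36
P[11] = 2·max(9,27) = 2·27 = 54
One optimal split: 3 + 3 + 3 + 2; product 3·3·3·2 = 54.

54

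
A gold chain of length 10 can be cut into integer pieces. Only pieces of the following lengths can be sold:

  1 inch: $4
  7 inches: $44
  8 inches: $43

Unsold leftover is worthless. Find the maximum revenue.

Let r[k] be the best obtainable value from length k. For each k, try every first piece i and keep the best of price[i] + r[k−i].
r[1] = 4
r[2] = 8  (first piece 1, then r[1]=4)
r[3] = 12  (first piece 1, then r[2]=8)
r[4] = 16  (first piece 1, then r[3]=12)
r[5] = 20  (first piece 1, then r[4]=16)
r[6] = 24  (first piece 1, then r[5]=20)
r[7] = max(4+24, 44+0) = 44
r[8] = max(4+44, 44+4, 43+0) = 48
r[9] = max(4+48, 44+8, 43+4) = 52
r[10] = max(4+52, 44+12, 43+8) = 56
One optimal cutting: 7 + 1 + 1 + 1 → $56.

56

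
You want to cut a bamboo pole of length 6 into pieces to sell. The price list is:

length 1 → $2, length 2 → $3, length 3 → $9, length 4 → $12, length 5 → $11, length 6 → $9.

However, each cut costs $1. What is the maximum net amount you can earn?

17

Consider every possible first cut. r[k] is the best of p[i]+r[k−i] over all sellable i≤k, charging 1 whenever i<k.
r[1] = 2
r[2] = max(2+2-1, 3+0) = 3
r[3] = max(2+3-1, 3+2-1, 9+0) = 9
r[4] = max(2+9-1, 3+3-1, 9+2-1, 12+0) = 12
r[5] = max(2+12-1, 3+9-1, 9+3-1, 12+2-1, 11+0) = 13
r[6] = max(2+13-1, 3+12-1, 9+9-1, 12+3-1, 11+2-1, 9+0) = 17
One optimal plan: pieces 3 + 3 (1 cut) → $18 − $1 = $17.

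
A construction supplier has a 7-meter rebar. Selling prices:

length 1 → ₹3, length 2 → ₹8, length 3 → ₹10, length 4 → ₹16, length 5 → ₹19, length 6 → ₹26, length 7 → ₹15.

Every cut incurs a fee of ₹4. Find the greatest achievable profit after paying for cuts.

25

Let v[k] be the best obtainable value from length k. For each k, try every first piece i and keep the best of price[i] + v[k−i] minus the 4 cut fee when i<k.
v[1] = 3
v[2] = 8
v[3] = 10
v[4] = 16
v[5] = 19
v[6] = 26
v[7] = 25  (first piece 1, then v[6]=26)
One optimal plan: pieces 6 + 1 (1 cut) → ₹29 − ₹4 = ₹25.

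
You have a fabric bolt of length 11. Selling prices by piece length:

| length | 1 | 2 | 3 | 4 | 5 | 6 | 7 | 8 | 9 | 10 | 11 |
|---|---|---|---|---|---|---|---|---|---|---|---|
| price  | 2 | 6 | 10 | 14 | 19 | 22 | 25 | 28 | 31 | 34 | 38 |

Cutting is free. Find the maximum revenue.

41

Consider every possible first cut. R[k] is the best of p[i]+R[k−i] over all sellable i≤k.
R[1] = 2
R[2] = max(2+2, 6+0) = 6
R[3] = max(2+6, 6+2, 10+0) = 10
R[4] = max(2+10, 6+6, 10+2, 14+0) = 14
R[5] = max(2+14, 6+10, 10+6, 14+2, 19+0) = 19
R[6] = max(2+19, 6+14, 10+10, 14+6, 19+2, 22+0) = 22
R[7] = max(2+22, 6+19, 10+14, …, 22+2, 25+0) = 25
R[8] = max(2+25, 6+22, 10+19, …, 25+2, 28+0) = 29
R[9] = max(2+29, 6+25, 10+22, …, 28+2, 31+0) = 33
R[10] = max(2+33, 6+29, 10+25, …, 31+2, 34+0) = 38
R[11] = max(2+38, 6+33, 10+29, …, 34+2, 38+0) = 41
One optimal cutting: 6 + 5 → $22 + $19 = $41.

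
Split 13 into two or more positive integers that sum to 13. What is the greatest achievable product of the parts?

Let prod[k] be the best product for length k (with at least one cut). For each first piece i, the rest contributes max(k−i, prod[k−i]).
prod[2] = 1*max(1,0) = 1*1 = 1
prod[3] = max(1*2, 2*1) = 2
prod[4] = max(1*3, 2*2, 3*1) = 4
prod[5] = max(1*4, 2*3, 3*2, 4*1) = 6
prod[6] = max(1*6, 2*4, 3*3, 4*2, 5*1) = 9
prod[7] = max(1*9, 2*6, 3*4, 4*3, 5*2, 6*1) = 12
prod[8] = max(1*12, 2*9, 3*6, …, 6*2, 7*1) = 18
prod[9] = max(1*18, 2*12, 3*9, …, 7*2, 8*1) = 27
prod[10] = max(1*27, 2*18, 3*12, …, 8*2, 9*1) = 36
prod[11] = max(1*36, 2*27, 3*18, …, 9*2, 10*1) = 54
prod[12] = max(1*54, 2*36, 3*27, …, 10*2, 11*1) = 81
prod[13] = max(1*81, 2*54, 3*36, …, 11*2, 12*1) = 108
One optimal split: 3 + 3 + 3 + 2 + 2; product 3*3*3*2*2 = 108.

108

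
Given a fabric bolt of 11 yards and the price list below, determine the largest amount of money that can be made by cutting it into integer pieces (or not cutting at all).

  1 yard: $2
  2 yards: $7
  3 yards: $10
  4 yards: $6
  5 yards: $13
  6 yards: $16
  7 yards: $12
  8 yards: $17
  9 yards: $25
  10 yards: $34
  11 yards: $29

38

Consider every possible first cut. r[k] is the best of p[i]+r[k−i] over all sellable i≤k.
r[1] = 2
r[2] = 7
r[3] = 10
r[4] = 14  (first piece 2, then r[2]=7)
r[5] = 17  (first piece 2, then r[3]=10)
r[6] = 21  (first piece 2, then r[4]=14)
r[7] = 24  (first piece 2, then r[5]=17)
r[8] = 28  (first piece 2, then r[6]=21)
r[9] = 31  (first piece 2, then r[7]=24)
r[10] = 35  (first piece 2, then r[8]=28)
r[11] = 38  (first piece 2, then r[9]=31)
One optimal cutting: 3 + 2 + 2 + 2 + 2 → $10 + $7 + $7 + $7 + $7 = $38.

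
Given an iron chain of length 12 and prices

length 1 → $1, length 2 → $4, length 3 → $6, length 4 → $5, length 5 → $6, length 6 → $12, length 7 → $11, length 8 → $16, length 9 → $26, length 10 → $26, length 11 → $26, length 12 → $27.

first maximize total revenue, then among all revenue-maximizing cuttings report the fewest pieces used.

2

Consider every possible first cut. r[k] is the best of p[i]+r[k−i] over all sellable i≤k.
r[1] = 1
r[2] = max(1+1, 4+0) = 4
r[3] = max(1+4, 4+1, 6+0) = 6
r[4] = max(1+6, 4+4, 6+1, 5+0) = 8
r[5] = max(1+8, 4+6, 6+4, 5+1, 6+0) = 10
r[6] = max(1+10, 4+8, 6+6, 5+4, 6+1, 12+0) = 12
r[7] = max(1+12, 4+10, 6+8, …, 12+1, 11+0) = 14
r[8] = max(1+14, 4+12, 6+10, …, 11+1, 16+0) = 16
r[9] = max(1+16, 4+14, 6+12, …, 16+1, 26+0) = 26
r[10] = max(1+26, 4+16, 6+14, …, 26+1, 26+0) = 27
r[11] = max(1+27, 4+26, 6+16, …, 26+1, 26+0) = 30
r[12] = max(1+30, 4+27, 6+26, …, 26+1, 27+0) = 32
Maximum revenue is $32.
Now minimize piece count subject to staying optimal: for each k, pieces[k] = 1 + min over i with p[i]+r[k−i]=r[k] of pieces[k−i].
pieces[9] = 1
pieces[10] = 2
pieces[11] = 2
pieces[12] = 2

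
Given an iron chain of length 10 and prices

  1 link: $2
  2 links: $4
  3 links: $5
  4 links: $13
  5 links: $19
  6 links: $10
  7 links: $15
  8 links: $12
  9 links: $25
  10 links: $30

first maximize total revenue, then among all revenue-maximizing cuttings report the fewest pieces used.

2

Consider every possible first cut. r[k] is the best of p[i]+r[k−i] over all sellable i≤k.
r[1] = 2
r[2] = 4  (first piece 1, then r[1]=2)
r[3] = 6  (first piece 1, then r[2]=4)
r[4] = 13
r[5] = 19
r[6] = 21  (first piece 1, then r[5]=19)
r[7] = 23  (first piece 1, then r[6]=21)
r[8] = 26  (first piece 4, then r[4]=13)
r[9] = 32  (first piece 4, then r[5]=19)
r[10] = 38  (first piece 5, then r[5]=19)
Maximum revenue is $38.
Now minimize piece count subject to staying optimal: for each k, pieces[k] = 1 + min over i with p[i]+r[k−i]=r[k] of pieces[k−i].
pieces[7] = 2
pieces[8] = 2
pieces[9] = 2
pieces[10] = 2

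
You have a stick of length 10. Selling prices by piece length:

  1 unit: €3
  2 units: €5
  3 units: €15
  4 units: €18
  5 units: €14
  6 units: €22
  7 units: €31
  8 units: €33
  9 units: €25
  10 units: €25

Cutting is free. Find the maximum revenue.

48

Build R[k] bottom-up: R[k] = max over allowed piece i of (p[i] + R[k−i]).
R[1] = 3
R[2] = 6  (first piece 1, then R[1]=3)
R[3] = 15
R[4] = 18  (first piece 1, then R[3]=15)
R[5] = 21  (first piece 1, then R[4]=18)
R[6] = 30  (first piece 3, then R[3]=15)
R[7] = 33  (first piece 1, then R[6]=30)
R[8] = 36  (first piece 1, then R[7]=33)
R[9] = 45  (first piece 3, then R[6]=30)
R[10] = 48  (first piece 1, then R[9]=45)
One optimal cutting: 3 + 3 + 3 + 1 → €15 + €15 + €15 + €3 = €48.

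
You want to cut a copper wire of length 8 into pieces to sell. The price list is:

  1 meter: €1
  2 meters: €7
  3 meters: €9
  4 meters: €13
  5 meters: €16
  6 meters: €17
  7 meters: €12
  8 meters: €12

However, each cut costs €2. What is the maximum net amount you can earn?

24

Consider every possible first cut. r[k] is the best of p[i]+r[k−i] over all sellable i≤k, charging 2 whenever i<k.
r[1] = 1
r[2] = 7
r[3] = 9
r[4] = 13
r[5] = 16
r[6] = 18  (first piece 2, then r[4]=13)
r[7] = 21  (first piece 2, then r[5]=16)
r[8] = 24  (first piece 4, then r[4]=13)
One optimal plan: pieces 4 + 4 (1 cut) → €26 − €2 = €24.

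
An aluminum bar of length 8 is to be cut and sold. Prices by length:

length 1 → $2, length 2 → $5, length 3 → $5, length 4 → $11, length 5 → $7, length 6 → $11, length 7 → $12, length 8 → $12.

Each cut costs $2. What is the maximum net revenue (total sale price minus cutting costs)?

20

Let r[k] be the best obtainable value from length k. For each k, try every first piece i and keep the best of price[i] + r[k−i] minus the 2 cut fee when i<k.
r[1] = 2
r[2] = max(2+2-2, 5+0) = 5
r[3] = max(2+5-2, 5+2-2, 5+0) = 5
r[4] = max(2+5-2, 5+5-2, 5+2-2, 11+0) = 11
r[5] = max(2+11-2, 5+5-2, 5+5-2, 11+2-2, 7+0) = 11
r[6] = max(2+11-2, 5+11-2, 5+5-2, 11+5-2, 7+2-2, 11+0) = 14
r[7] = max(2+14-2, 5+11-2, 5+11-2, …, 11+2-2, 12+0) = 14
r[8] = max(2+14-2, 5+14-2, 5+11-2, …, 12+2-2, 12+0) = 20
One optimal plan: pieces 4 + 4 (1 cut) → $22 − $2 = $20.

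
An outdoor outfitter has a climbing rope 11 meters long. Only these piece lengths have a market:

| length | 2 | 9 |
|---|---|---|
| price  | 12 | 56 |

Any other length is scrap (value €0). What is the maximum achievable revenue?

68

Build r[k] bottom-up: r[k] = max over allowed piece i of (p[i] + r[k−i]).
r[1] = 0
r[2] = 12
r[3] = 12
r[4] = 24  (first piece 2, then r[2]=12)
r[5] = 24
r[6] = 36  (first piece 2, then r[4]=24)
r[7] = 36
r[8] = 48  (first piece 2, then r[6]=36)
r[9] = max(12+36, 56+0) = 56
r[10] = max(12+48, 56+0) = 60
r[11] = max(12+56, 56+12) = 68
One optimal cutting: 9 + 2 → €68.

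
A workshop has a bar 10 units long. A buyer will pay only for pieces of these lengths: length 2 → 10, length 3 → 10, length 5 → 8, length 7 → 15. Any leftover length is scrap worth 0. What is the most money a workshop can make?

Let best[k] be the best obtainable value from length k. For each k, try every first piece i and keep the best of price[i] + best[k−i].
best[1] = 0
best[2] = 10
best[3] = max(10+0, 10+0) = 10
best[4] = max(10+10, 10+0) = 20
best[5] = max(10+10, 10+10, 8+0) = 20
best[6] = max(10+20, 10+10, 8+0) = 30
best[7] = max(10+20, 10+20, 8+10, 15+0) = 30
best[8] = max(10+30, 10+20, 8+10, 15+0) = 40
best[9] = max(10+30, 10+30, 8+20, 15+10) = 40
best[10] = max(10+40, 10+30, 8+20, 15+10) = 50
One optimal cutting: 2 + 2 + 2 + 2 + 2 → 50.

50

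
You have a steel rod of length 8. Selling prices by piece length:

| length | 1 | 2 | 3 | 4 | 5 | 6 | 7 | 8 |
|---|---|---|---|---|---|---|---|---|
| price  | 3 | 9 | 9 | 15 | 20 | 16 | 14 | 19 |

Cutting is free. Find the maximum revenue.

36

Consider every possible first cut. R[k] is the best of p[i]+R[k−i] over all sellable i≤k.
R[1] = 3
R[2] = max(3+3, 9+0) = 9
R[3] = max(3+9, 9+3, 9+0) = 12
R[4] = max(3+12, 9+9, 9+3, 15+0) = 18
R[5] = max(3+18, 9+12, 9+9, 15+3, 20+0) = 21
R[6] = max(3+21, 9+18, 9+12, 15+9, 20+3, 16+0) = 27
R[7] = max(3+27, 9+21, 9+18, …, 16+3, 14+0) = 30
R[8] = max(3+30, 9+27, 9+21, …, 14+3, 19+0) = 36
One optimal cutting: 2 + 2 + 2 + 2 → $9 + $9 + $9 + $9 = $36.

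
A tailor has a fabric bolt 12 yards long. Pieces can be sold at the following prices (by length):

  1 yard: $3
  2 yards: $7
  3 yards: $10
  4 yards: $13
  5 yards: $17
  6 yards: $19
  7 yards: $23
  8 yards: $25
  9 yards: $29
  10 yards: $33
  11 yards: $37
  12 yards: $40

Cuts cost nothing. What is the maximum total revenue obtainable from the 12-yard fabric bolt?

42

Let v[k] be the best obtainable value from length k. For each k, try every first piece i and keep the best of price[i] + v[k−i].
v[1] = 3
v[2] = max(3+3, 7+0) = 7
v[3] = max(3+7, 7+3, 10+0) = 10
v[4] = max(3+10, 7+7, 10+3, 13+0) = 14
v[5] = max(3+14, 7+10, 10+7, 13+3, 17+0) = 17
v[6] = max(3+17, 7+14, 10+10, 13+7, 17+3, 19+0) = 21
v[7] = max(3+21, 7+17, 10+14, …, 19+3, 23+0) = 24
v[8] = max(3+24, 7+21, 10+17, …, 23+3, 25+0) = 28
v[9] = max(3+28, 7+24, 10+21, …, 25+3, 29+0) = 31
v[10] = max(3+31, 7+28, 10+24, …, 29+3, 33+0) = 35
v[11] = max(3+35, 7+31, 10+28, …, 33+3, 37+0) = 38
v[12] = max(3+38, 7+35, 10+31, …, 37+3, 40+0) = 42
One optimal cutting: 2 + 2 + 2 + 2 + 2 + 2 → $7 + $7 + $7 + $7 + $7 + $7 = $42.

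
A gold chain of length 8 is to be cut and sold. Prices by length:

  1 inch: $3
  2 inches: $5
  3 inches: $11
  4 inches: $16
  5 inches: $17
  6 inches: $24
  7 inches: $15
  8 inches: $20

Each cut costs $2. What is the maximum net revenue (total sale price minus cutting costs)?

30

Consider every possible first cut. r[k] is the best of p[i]+r[k−i] over all sellable i≤k, charging 2 whenever i<k.
r[1] = 3
r[2] = max(3+3-2, 5+0) = 5
r[3] = max(3+5-2, 5+3-2, 11+0) = 11
r[4] = max(3+11-2, 5+5-2, 11+3-2, 16+0) = 16
r[5] = max(3+16-2, 5+11-2, 11+5-2, 16+3-2, 17+0) = 17
r[6] = max(3+17-2, 5+16-2, 11+11-2, 16+5-2, 17+3-2, 24+0) = 24
r[7] = max(3+24-2, 5+17-2, 11+16-2, …, 24+3-2, 15+0) = 25
r[8] = max(3+25-2, 5+24-2, 11+17-2, …, 15+3-2, 20+0) = 30
One optimal plan: pieces 4 + 4 (1 cut) → $32 − $2 = $30.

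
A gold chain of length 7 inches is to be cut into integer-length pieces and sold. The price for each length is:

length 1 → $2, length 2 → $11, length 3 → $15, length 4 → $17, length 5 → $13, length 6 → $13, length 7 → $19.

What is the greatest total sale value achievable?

37

Let v[k] be the best obtainable value from length k. For each k, try every first piece i and keep the best of price[i] + v[k−i].
v[1] = 2
v[2] = max(2+2, 11+0) = 11
v[3] = max(2+11, 11+2, 15+0) = 15
v[4] = max(2+15, 11+11, 15+2, 17+0) = 22
v[5] = max(2+22, 11+15, 15+11, 17+2, 13+0) = 26
v[6] = max(2+26, 11+22, 15+15, 17+11, 13+2, 13+0) = 33
v[7] = max(2+33, 11+26, 15+22, …, 13+2, 19+0) = 37
One optimal cutting: 3 + 2 + 2 → $15 + $11 + $11 = $37.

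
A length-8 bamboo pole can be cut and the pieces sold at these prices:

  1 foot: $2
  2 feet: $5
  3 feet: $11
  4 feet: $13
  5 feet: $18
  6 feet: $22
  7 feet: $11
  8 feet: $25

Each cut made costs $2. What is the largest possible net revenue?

27

Consider every possible first cut. v[k] is the best of p[i]+v[k−i] over all sellable i≤k, charging 2 whenever i<k.
v[1] = 2
v[2] = max(2+2-2, 5+0) = 5
v[3] = max(2+5-2, 5+2-2, 11+0) = 11
v[4] = max(2+11-2, 5+5-2, 11+2-2, 13+0) = 13
v[5] = max(2+13-2, 5+11-2, 11+5-2, 13+2-2, 18+0) = 18
v[6] = max(2+18-2, 5+13-2, 11+11-2, 13+5-2, 18+2-2, 22+0) = 22
v[7] = max(2+22-2, 5+18-2, 11+13-2, …, 22+2-2, 11+0) = 22
v[8] = max(2+22-2, 5+22-2, 11+18-2, …, 11+2-2, 25+0) = 27
One optimal plan: pieces 5 + 3 (1 cut) → $29 − $2 = $27.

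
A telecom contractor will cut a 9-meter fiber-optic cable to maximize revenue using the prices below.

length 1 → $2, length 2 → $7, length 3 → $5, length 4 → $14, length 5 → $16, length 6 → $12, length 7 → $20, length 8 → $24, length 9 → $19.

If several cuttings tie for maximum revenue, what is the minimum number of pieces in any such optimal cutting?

2

Build r[k] bottom-up: r[k] = max over allowed piece i of (p[i] + r[k−i]).
r[1] = 2
r[2] = 7
r[3] = 9  (first piece 1, then r[2]=7)
r[4] = 14  (first piece 2, then r[2]=7)
r[5] = 16  (first piece 1, then r[4]=14)
r[6] = 21  (first piece 2, then r[4]=14)
r[7] = 23  (first piece 1, then r[6]=21)
r[8] = 28  (first piece 2, then r[6]=21)
r[9] = 30  (first piece 1, then r[8]=28)
Maximum revenue is $30.
Now minimize piece count subject to staying optimal: for each k, pieces[k] = 1 + min over i with p[i]+r[k−i]=r[k] of pieces[k−i].
pieces[6] = 2
pieces[7] = 2
pieces[8] = 2
pieces[9] = 2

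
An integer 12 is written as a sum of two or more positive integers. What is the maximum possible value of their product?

81

Fill P[k] for k=2..12: at each k try every first piece i and multiply by the better of (k−i) uncut or P[k−i].
Small cases: P[2]=1, P[3]=2, P[4]=4.
P[5] = max(1*4, 2*3, 3*2, 4*1) = 6
P[6] = max(1*6, 2*4, 3*3, 4*2, 5*1) = 9
P[7] = max(1*9, 2*6, 3*4, 4*3, 5*2, 6*1) = 12
P[8] = max(1*12, 2*9, 3*6, …, 6*2, 7*1) = 18
P[9] = max(1*18, 2*12, 3*9, …, 7*2, 8*1) = 27
P[10] = max(1*27, 2*18, 3*12, …, 8*2, 9*1) = 36
P[11] = max(1*36, 2*27, 3*18, …, 9*2, 10*1) = 54
P[12] = max(1*54, 2*36, 3*27, …, 10*2, 11*1) = 81
One optimal split: 3 + 3 + 3 + 3; product 3*3*3*3 = 81.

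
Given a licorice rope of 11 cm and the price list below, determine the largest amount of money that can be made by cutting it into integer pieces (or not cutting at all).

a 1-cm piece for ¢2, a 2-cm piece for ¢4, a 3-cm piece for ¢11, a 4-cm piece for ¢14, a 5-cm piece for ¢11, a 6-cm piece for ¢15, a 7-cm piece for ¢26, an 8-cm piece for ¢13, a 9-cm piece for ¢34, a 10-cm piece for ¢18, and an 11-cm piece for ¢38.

40

Let r[k] be the best obtainable value from length k. For each k, try every first piece i and keep the best of price[i] + r[k−i].
r[1] = 2
r[2] = 4  (first piece 1, then r[1]=2)
r[3] = 11
r[4] = 14
r[5] = 16  (first piece 1, then r[4]=14)
r[6] = 22  (first piece 3, then r[3]=11)
r[7] = 26
r[8] = 28  (first piece 1, then r[7]=26)
r[9] = 34
r[10] = 37  (first piece 3, then r[7]=26)
r[11] = 40  (first piece 4, then r[7]=26)
One optimal cutting: 7 + 4 → ¢26 + ¢14 = ¢40.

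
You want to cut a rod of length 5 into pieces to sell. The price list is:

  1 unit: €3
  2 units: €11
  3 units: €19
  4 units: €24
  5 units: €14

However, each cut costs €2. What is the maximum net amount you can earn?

28

Consider every possible first cut. net[k] is the best of p[i]+net[k−i] over all sellable i≤k, charging 2 whenever i<k.
net[1] = 3
net[2] = max(3+3-2, 11+0) = 11
net[3] = max(3+11-2, 11+3-2, 19+0) = 19
net[4] = max(3+19-2, 11+11-2, 19+3-2, 24+0) = 24
net[5] = max(3+24-2, 11+19-2, 19+11-2, 24+3-2, 14+0) = 28
One optimal plan: pieces 3 + 2 (1 cut) → €30 − €2 = €28.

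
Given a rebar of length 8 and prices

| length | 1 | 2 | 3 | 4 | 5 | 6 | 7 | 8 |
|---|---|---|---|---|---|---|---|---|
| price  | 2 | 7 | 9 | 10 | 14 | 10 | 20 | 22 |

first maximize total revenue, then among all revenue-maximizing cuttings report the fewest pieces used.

Consider every possible first cut. r[k] is the best of p[i]+r[k−i] over all sellable i≤k.
r[1] = 2
r[2] = max(2+2, 7+0) = 7
r[3] = max(2+7, 7+2, 9+0) = 9
r[4] = max(2+9, 7+7, 9+2, 10+0) = 14
r[5] = max(2+14, 7+9, 9+7, 10+2, 14+0) = 16
r[6] = max(2+16, 7+14, 9+9, 10+7, 14+2, 10+0) = 21
r[7] = max(2+21, 7+16, 9+14, …, 10+2, 20+0) = 23
r[8] = max(2+23, 7+21, 9+16, …, 20+2, 22+0) = 28
Maximum revenue is ₹28.
Now minimize piece count subject to staying optimal: for each k, pieces[k] = 1 + min over i with p[i]+r[k−i]=r[k] of pieces[k−i].
pieces[5] = 2
pieces[6] = 3
pieces[7] = 3
pieces[8] = 4

4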